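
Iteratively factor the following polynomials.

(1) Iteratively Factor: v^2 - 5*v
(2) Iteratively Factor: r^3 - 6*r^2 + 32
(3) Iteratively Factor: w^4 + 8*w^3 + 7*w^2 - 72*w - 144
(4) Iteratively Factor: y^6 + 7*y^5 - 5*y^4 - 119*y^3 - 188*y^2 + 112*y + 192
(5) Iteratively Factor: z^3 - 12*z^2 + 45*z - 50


(1) = (v - 5)*(v)
(2) = (r + 2)*(r^2 - 8*r + 16) = (r - 4)*(r + 2)*(r - 4)
(3) = (w + 3)*(w^3 + 5*w^2 - 8*w - 48) = (w - 3)*(w + 3)*(w^2 + 8*w + 16) = (w - 3)*(w + 3)*(w + 4)*(w + 4)
(4) = (y + 4)*(y^5 + 3*y^4 - 17*y^3 - 51*y^2 + 16*y + 48) = (y + 3)*(y + 4)*(y^4 - 17*y^2 + 16) = (y + 1)*(y + 3)*(y + 4)*(y^3 - y^2 - 16*y + 16) = (y + 1)*(y + 3)*(y + 4)^2*(y^2 - 5*y + 4) = (y - 1)*(y + 1)*(y + 3)*(y + 4)^2*(y - 4)
(5) = (z - 2)*(z^2 - 10*z + 25) = (z - 5)*(z - 2)*(z - 5)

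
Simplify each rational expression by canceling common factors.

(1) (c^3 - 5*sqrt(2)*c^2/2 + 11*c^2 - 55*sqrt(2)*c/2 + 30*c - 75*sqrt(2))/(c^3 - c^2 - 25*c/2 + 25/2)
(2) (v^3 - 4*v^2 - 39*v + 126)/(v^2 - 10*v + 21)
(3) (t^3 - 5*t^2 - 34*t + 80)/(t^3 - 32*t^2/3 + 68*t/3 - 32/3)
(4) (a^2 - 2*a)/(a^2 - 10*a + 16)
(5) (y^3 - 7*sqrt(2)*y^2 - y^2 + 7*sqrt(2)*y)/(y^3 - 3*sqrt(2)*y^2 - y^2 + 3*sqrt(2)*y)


(1) = (4*c^2 + 44*c + 120)/(4*c^2 + c*(-4 + 10*sqrt(2)) - 10*sqrt(2))
(2) = v + 6
(3) = (3*t + 15)/(3*t - 2)
(4) = a/(a - 8)
(5) = (y - 7*sqrt(2))/(y - 3*sqrt(2))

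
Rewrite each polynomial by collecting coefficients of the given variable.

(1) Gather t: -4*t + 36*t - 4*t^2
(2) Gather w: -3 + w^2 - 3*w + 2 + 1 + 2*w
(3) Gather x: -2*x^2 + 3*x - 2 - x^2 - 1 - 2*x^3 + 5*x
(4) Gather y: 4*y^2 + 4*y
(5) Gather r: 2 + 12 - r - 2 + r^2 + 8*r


(1) = -4*t^2 + 32*t
(2) = w^2 - w
(3) = -2*x^3 - 3*x^2 + 8*x - 3
(4) = 4*y^2 + 4*y
(5) = r^2 + 7*r + 12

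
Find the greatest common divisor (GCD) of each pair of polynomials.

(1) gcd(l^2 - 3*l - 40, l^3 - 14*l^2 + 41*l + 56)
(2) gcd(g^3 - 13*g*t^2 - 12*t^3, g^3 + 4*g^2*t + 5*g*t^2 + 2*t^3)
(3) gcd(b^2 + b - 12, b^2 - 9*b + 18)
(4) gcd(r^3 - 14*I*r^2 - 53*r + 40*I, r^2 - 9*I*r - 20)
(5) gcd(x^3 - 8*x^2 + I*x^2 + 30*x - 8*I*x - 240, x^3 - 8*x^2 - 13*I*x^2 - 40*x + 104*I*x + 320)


(1) = l - 8
(2) = g + t
(3) = gcd((b - 3)*(b + 4), (b - 6)*(b - 3)) = b - 3
(4) = r - 5*I
(5) = gcd((x - 8)*(x - 5*I)*(x + 6*I), (x - 8)*(x - 8*I)*(x - 5*I)) = x^2 + x*(-8 - 5*I) + 40*I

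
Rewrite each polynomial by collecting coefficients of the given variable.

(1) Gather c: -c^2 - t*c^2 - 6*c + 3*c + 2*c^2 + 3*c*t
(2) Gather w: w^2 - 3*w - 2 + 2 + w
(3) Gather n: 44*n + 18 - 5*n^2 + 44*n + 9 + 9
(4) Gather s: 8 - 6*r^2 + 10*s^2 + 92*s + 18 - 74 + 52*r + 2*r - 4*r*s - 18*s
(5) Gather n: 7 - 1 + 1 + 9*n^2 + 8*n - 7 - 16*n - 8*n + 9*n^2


(1) = c^2*(1 - t) + c*(3*t - 3)
(2) = w^2 - 2*w
(3) = -5*n^2 + 88*n + 36
(4) = -6*r^2 + 54*r + 10*s^2 + s*(74 - 4*r) - 48
(5) = 18*n^2 - 16*n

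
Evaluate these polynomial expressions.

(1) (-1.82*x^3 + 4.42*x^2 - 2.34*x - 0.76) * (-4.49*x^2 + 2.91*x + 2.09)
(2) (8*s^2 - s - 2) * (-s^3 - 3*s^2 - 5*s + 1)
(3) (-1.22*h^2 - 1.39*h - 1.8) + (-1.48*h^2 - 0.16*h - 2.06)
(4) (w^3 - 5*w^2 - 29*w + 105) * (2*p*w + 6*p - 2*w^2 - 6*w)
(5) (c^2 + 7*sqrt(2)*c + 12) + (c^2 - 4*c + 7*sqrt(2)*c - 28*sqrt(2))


(1) = 8.1718*x^5 - 25.142*x^4 + 19.565*x^3 + 5.8408*x^2 - 7.1022*x - 1.5884
(2) = -8*s^5 - 23*s^4 - 35*s^3 + 19*s^2 + 9*s - 2
(3) = -2.7*h^2 - 1.55*h - 3.86
(4) = 2*p*w^4 - 4*p*w^3 - 88*p*w^2 + 36*p*w + 630*p - 2*w^5 + 4*w^4 + 88*w^3 - 36*w^2 - 630*w
(5) = 2*c^2 - 4*c + 14*sqrt(2)*c - 28*sqrt(2) + 12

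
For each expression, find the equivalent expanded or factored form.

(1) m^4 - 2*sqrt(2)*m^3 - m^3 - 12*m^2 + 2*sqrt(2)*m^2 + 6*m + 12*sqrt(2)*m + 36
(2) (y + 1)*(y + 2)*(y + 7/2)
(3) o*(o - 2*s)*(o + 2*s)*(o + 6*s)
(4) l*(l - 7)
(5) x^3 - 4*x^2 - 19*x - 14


(1) = (m - 3)*(m + 2)*(m - 3*sqrt(2))*(m + sqrt(2))
(2) = y^3 + 13*y^2/2 + 25*y/2 + 7
(3) = o^4 + 6*o^3*s - 4*o^2*s^2 - 24*o*s^3
(4) = l^2 - 7*l
(5) = (x - 7)*(x + 1)*(x + 2)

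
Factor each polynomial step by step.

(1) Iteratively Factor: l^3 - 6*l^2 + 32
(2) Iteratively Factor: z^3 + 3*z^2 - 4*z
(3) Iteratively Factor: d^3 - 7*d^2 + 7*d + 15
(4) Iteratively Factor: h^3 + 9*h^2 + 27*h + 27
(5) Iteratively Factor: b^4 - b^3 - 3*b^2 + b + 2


(1) = (l + 2)*(l^2 - 8*l + 16) = (l - 4)*(l + 2)*(l - 4)
(2) = (z)*(z^2 + 3*z - 4) = z*(z + 4)*(z - 1)
(3) = (d - 3)*(d^2 - 4*d - 5) = (d - 5)*(d - 3)*(d + 1)
(4) = (h + 3)*(h^2 + 6*h + 9) = (h + 3)^2*(h + 3)
(5) = (b - 1)*(b^3 - 3*b - 2) = (b - 2)*(b - 1)*(b^2 + 2*b + 1) = (b - 2)*(b - 1)*(b + 1)*(b + 1)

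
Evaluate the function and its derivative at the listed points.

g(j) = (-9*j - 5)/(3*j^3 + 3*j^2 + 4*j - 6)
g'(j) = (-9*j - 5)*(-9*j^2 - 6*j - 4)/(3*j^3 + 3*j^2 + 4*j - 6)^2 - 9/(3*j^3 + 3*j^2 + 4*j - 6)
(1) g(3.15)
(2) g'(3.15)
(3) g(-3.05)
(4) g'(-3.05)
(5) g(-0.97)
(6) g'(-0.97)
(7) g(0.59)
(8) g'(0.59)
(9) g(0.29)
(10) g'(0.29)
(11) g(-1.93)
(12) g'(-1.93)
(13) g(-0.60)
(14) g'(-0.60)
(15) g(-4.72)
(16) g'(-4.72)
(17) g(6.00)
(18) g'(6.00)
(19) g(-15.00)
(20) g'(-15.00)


(1) = -0.26
(2) = 0.15
(3) = -0.30
(4) = -0.15
(5) = -0.38
(6) = 0.66
(7) = 5.21
(8) = 32.63
(9) = 1.69
(10) = 4.42
(11) = -0.51
(12) = -0.18
(13) = -0.05
(14) = 1.11
(15) = -0.14
(16) = -0.06
(17) = -0.08
(18) = 0.02
(19) = -0.01
(20) = -0.00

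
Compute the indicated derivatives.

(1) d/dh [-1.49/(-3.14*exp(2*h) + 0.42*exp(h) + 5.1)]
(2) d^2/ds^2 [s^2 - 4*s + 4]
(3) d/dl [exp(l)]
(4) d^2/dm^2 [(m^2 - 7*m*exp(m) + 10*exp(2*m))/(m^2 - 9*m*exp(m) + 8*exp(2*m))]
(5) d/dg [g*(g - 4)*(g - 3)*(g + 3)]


(1) = (0.6258 - 9.3572*exp(h))*exp(h)/(-3.14*exp(2*h) + 0.42*exp(h) + 5.1)^2
(2) = 2
(3) = exp(l)
(4) = 2*(m^5 + 13*m^4*exp(m) - 2*m^4 - 75*m^3*exp(2*m) - 26*m^3*exp(m) + 2*m^3 + 121*m^2*exp(3*m) + 150*m^2*exp(2*m) + 6*m^2*exp(m) + 136*m*exp(4*m) - 242*m*exp(3*m) - 102*m*exp(2*m) - 272*exp(4*m) + 290*exp(3*m))*exp(m)/(m^6 - 27*m^5*exp(m) + 267*m^4*exp(2*m) - 1161*m^3*exp(3*m) + 2136*m^2*exp(4*m) - 1728*m*exp(5*m) + 512*exp(6*m))
(5) = 4*g^3 - 12*g^2 - 18*g + 36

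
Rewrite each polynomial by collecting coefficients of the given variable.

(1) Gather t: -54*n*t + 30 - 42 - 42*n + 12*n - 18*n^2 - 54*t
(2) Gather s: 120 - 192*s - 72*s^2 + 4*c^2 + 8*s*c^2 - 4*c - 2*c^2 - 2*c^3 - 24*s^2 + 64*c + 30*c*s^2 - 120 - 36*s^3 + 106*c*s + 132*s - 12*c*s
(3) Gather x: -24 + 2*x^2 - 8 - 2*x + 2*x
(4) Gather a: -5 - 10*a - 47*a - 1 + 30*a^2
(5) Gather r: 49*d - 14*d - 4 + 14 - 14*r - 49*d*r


(1) = -18*n^2 - 30*n + t*(-54*n - 54) - 12
(2) = -2*c^3 + 2*c^2 + 60*c - 36*s^3 + s^2*(30*c - 96) + s*(8*c^2 + 94*c - 60)
(3) = 2*x^2 - 32
(4) = 30*a^2 - 57*a - 6
(5) = 35*d + r*(-49*d - 14) + 10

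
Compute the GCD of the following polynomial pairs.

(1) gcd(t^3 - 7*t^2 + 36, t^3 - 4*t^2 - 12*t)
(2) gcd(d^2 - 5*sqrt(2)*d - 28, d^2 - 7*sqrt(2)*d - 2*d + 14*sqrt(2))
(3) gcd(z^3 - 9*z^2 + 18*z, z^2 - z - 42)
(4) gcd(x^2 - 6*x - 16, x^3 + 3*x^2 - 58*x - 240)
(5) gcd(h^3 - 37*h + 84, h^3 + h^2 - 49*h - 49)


(1) = gcd((t - 6)*(t - 3)*(t + 2), t*(t - 6)*(t + 2)) = t^2 - 4*t - 12
(2) = gcd((d - 7*sqrt(2))*(d + 2*sqrt(2)), (d - 2)*(d - 7*sqrt(2))) = d - 7*sqrt(2)
(3) = 1
(4) = gcd((x - 8)*(x + 2), (x - 8)*(x + 5)*(x + 6)) = x - 8
(5) = gcd((h - 4)*(h - 3)*(h + 7), (h - 7)*(h + 1)*(h + 7)) = h + 7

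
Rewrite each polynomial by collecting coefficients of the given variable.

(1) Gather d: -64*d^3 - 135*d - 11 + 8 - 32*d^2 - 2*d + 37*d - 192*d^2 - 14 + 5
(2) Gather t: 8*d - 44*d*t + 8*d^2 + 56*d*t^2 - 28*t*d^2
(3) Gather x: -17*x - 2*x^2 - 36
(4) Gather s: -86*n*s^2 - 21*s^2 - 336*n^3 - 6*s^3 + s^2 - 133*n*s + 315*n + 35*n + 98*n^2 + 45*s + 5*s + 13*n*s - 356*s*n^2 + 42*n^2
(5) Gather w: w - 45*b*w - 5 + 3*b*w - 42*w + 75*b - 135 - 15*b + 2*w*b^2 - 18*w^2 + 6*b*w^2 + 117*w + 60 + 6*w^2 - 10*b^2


(1) = -64*d^3 - 224*d^2 - 100*d - 12
(2) = 8*d^2 + 56*d*t^2 + 8*d + t*(-28*d^2 - 44*d)
(3) = -2*x^2 - 17*x - 36
(4) = -336*n^3 + 140*n^2 + 350*n - 6*s^3 + s^2*(-86*n - 20) + s*(-356*n^2 - 120*n + 50)
(5) = -10*b^2 + 60*b + w^2*(6*b - 12) + w*(2*b^2 - 42*b + 76) - 80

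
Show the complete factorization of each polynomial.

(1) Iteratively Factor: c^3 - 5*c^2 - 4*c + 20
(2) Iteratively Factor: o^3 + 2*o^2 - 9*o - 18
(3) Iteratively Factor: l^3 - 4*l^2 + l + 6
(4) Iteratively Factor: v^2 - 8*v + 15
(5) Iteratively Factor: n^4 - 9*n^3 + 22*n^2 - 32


(1) = (c + 2)*(c^2 - 7*c + 10) = (c - 2)*(c + 2)*(c - 5)
(2) = (o + 3)*(o^2 - o - 6) = (o - 3)*(o + 3)*(o + 2)
(3) = (l + 1)*(l^2 - 5*l + 6) = (l - 3)*(l + 1)*(l - 2)
(4) = (v - 3)*(v - 5)
(5) = (n - 4)*(n^3 - 5*n^2 + 2*n + 8) = (n - 4)*(n - 2)*(n^2 - 3*n - 4) = (n - 4)^2*(n - 2)*(n + 1)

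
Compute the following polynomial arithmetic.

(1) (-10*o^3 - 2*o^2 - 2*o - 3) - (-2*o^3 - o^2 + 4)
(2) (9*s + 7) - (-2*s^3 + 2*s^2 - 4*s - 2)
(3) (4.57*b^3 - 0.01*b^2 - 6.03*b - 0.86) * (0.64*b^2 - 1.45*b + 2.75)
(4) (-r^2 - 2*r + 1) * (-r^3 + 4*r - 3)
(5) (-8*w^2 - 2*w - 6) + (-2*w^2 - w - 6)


(1) = -8*o^3 - o^2 - 2*o - 7
(2) = 2*s^3 - 2*s^2 + 13*s + 9
(3) = 2.9248*b^5 - 6.6329*b^4 + 8.7228*b^3 + 8.1656*b^2 - 15.3355*b - 2.365
(4) = r^5 + 2*r^4 - 5*r^3 - 5*r^2 + 10*r - 3
(5) = -10*w^2 - 3*w - 12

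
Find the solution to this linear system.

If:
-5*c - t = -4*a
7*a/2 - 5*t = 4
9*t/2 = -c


Then:
a = 344/381
c = 96/127
t = -64/381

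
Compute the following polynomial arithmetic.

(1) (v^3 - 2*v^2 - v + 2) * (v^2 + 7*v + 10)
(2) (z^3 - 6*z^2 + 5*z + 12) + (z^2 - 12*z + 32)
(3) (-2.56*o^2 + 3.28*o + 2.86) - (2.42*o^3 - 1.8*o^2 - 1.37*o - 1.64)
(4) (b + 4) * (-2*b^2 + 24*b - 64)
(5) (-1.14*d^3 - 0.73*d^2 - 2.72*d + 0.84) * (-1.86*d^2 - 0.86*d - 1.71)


(1) = v^5 + 5*v^4 - 5*v^3 - 25*v^2 + 4*v + 20
(2) = z^3 - 5*z^2 - 7*z + 44
(3) = -2.42*o^3 - 0.76*o^2 + 4.65*o + 4.5
(4) = -2*b^3 + 16*b^2 + 32*b - 256
(5) = 2.1204*d^5 + 2.3382*d^4 + 7.6364*d^3 + 2.0251*d^2 + 3.9288*d - 1.4364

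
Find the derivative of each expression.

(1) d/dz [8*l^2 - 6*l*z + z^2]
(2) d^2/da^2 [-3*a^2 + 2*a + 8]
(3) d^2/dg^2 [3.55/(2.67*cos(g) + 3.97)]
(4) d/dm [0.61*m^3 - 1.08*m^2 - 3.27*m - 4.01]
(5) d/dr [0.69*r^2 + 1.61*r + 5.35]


(1) = -6*l + 2*z
(2) = -6
(3) = (25.307595*sin(g)^2 + 37.629645*cos(g) + 25.307595)/(2.67*cos(g) + 3.97)^3
(4) = 1.83*m^2 - 2.16*m - 3.27
(5) = 1.38*r + 1.61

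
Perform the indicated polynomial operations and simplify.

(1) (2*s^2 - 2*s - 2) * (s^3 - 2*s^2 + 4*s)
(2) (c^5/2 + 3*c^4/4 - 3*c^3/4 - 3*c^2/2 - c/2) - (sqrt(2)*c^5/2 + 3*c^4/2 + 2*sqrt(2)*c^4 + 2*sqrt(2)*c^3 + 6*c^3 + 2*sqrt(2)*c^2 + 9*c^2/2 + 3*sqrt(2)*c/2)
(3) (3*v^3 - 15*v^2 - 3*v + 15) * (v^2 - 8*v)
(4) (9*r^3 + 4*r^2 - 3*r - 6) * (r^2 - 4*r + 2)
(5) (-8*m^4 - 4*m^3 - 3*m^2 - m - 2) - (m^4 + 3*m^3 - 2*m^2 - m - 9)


(1) = 2*s^5 - 6*s^4 + 10*s^3 - 4*s^2 - 8*s
(2) = -sqrt(2)*c^5/2 + c^5/2 - 2*sqrt(2)*c^4 - 3*c^4/4 - 27*c^3/4 - 2*sqrt(2)*c^3 - 6*c^2 - 2*sqrt(2)*c^2 - 3*sqrt(2)*c/2 - c/2
(3) = 3*v^5 - 39*v^4 + 117*v^3 + 39*v^2 - 120*v
(4) = 9*r^5 - 32*r^4 - r^3 + 14*r^2 + 18*r - 12
(5) = -9*m^4 - 7*m^3 - m^2 + 7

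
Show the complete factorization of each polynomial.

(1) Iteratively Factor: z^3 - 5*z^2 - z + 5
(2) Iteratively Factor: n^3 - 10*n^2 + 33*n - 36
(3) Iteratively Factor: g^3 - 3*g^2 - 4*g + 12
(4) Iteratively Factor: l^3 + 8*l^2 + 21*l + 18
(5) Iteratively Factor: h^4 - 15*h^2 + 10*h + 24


(1) = (z - 1)*(z^2 - 4*z - 5) = (z - 5)*(z - 1)*(z + 1)
(2) = (n - 4)*(n^2 - 6*n + 9) = (n - 4)*(n - 3)*(n - 3)
(3) = (g - 2)*(g^2 - g - 6) = (g - 2)*(g + 2)*(g - 3)
(4) = (l + 3)*(l^2 + 5*l + 6) = (l + 3)^2*(l + 2)
(5) = (h + 4)*(h^3 - 4*h^2 + h + 6) = (h + 1)*(h + 4)*(h^2 - 5*h + 6) = (h - 2)*(h + 1)*(h + 4)*(h - 3)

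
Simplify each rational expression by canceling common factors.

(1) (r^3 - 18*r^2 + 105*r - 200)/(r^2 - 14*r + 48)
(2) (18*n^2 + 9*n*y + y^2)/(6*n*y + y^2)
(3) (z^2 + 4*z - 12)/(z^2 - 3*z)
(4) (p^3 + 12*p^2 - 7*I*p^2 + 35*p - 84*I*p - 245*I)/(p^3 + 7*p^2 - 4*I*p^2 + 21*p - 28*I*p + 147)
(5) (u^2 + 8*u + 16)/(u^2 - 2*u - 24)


(1) = (r^2 - 10*r + 25)/(r - 6)
(2) = (3*n + y)/y
(3) = (z^2 + 4*z - 12)/(z^2 - 3*z)
(4) = (p + 5)/(p + 3*I)
(5) = (u + 4)/(u - 6)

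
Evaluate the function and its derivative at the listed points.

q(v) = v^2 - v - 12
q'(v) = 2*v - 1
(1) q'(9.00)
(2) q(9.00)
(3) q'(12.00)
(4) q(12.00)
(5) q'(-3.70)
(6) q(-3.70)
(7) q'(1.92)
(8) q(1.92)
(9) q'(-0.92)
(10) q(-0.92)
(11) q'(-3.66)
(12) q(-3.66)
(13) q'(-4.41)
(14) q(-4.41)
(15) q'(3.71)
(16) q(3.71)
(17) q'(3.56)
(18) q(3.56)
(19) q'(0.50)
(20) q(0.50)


(1) = 17.00
(2) = 60.00
(3) = 23.00
(4) = 120.00
(5) = -8.40
(6) = 5.39
(7) = 2.84
(8) = -10.23
(9) = -2.84
(10) = -10.23
(11) = -8.32
(12) = 5.06
(13) = -9.82
(14) = 11.86
(15) = 6.42
(16) = -1.95
(17) = 6.12
(18) = -2.89
(19) = 0.00
(20) = -12.25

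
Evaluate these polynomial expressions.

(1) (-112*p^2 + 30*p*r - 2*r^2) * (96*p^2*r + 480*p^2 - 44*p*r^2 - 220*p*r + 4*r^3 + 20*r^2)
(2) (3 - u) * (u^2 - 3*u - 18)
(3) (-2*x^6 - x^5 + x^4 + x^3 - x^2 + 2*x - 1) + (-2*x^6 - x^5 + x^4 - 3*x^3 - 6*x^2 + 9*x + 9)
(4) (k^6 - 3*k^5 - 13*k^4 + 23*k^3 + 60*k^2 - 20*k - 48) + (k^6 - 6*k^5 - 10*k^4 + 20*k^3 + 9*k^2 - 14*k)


(1) = -10752*p^4*r - 53760*p^4 + 7808*p^3*r^2 + 39040*p^3*r - 1960*p^2*r^3 - 9800*p^2*r^2 + 208*p*r^4 + 1040*p*r^3 - 8*r^5 - 40*r^4
(2) = -u^3 + 6*u^2 + 9*u - 54
(3) = -4*x^6 - 2*x^5 + 2*x^4 - 2*x^3 - 7*x^2 + 11*x + 8
(4) = 2*k^6 - 9*k^5 - 23*k^4 + 43*k^3 + 69*k^2 - 34*k - 48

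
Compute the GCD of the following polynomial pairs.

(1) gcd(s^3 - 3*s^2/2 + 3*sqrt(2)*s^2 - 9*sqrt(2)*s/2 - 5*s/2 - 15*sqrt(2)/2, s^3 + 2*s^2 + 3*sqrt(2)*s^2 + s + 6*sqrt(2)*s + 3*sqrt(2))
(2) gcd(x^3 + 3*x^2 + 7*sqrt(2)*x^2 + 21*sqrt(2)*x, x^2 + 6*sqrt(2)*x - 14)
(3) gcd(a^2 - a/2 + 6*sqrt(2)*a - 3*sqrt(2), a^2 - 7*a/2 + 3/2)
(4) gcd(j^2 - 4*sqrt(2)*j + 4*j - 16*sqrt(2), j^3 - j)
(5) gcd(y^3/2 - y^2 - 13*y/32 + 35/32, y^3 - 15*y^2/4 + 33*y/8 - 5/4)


(1) = gcd((s - 5/2)*(s + 1)*(s + 3*sqrt(2)), (s + 1)^2*(s + 3*sqrt(2))) = s^2 + s*(1 + 3*sqrt(2)) + 3*sqrt(2)
(2) = x + 7*sqrt(2)
(3) = gcd((a - 1/2)*(a + 6*sqrt(2)), (a - 3)*(a - 1/2)) = a - 1/2
(4) = 1
(5) = gcd((y/2 + 1/2)*(y - 7/4)*(y - 5/4), (y - 2)*(y - 5/4)*(y - 1/2)) = y - 5/4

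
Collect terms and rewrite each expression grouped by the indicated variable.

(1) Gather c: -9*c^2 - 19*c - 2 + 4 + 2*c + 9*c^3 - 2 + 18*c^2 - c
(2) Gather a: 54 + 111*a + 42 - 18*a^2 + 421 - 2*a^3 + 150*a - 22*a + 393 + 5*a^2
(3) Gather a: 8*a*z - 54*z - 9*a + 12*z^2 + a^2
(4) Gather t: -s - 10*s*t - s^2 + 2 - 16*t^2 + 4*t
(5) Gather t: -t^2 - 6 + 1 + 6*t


(1) = 9*c^3 + 9*c^2 - 18*c
(2) = -2*a^3 - 13*a^2 + 239*a + 910
(3) = a^2 + a*(8*z - 9) + 12*z^2 - 54*z
(4) = -s^2 - s - 16*t^2 + t*(4 - 10*s) + 2
(5) = -t^2 + 6*t - 5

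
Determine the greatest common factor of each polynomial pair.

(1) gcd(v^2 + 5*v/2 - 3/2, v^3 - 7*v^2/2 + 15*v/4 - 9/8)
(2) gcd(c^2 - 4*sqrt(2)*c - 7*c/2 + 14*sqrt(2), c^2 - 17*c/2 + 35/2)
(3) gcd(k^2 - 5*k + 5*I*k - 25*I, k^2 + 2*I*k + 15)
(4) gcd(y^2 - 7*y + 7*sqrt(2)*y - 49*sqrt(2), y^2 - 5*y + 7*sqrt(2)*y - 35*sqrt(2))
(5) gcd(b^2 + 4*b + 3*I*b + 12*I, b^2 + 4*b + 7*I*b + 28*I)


(1) = gcd((v - 1/2)*(v + 3), (v - 3/2)^2*(v - 1/2)) = v - 1/2
(2) = gcd((c - 7/2)*(c - 4*sqrt(2)), (c - 5)*(c - 7/2)) = c - 7/2
(3) = k + 5*I
(4) = gcd((y - 7)*(y + 7*sqrt(2)), (y - 5)*(y + 7*sqrt(2))) = y + 7*sqrt(2)
(5) = gcd((b + 4)*(b + 3*I), (b + 4)*(b + 7*I)) = b + 4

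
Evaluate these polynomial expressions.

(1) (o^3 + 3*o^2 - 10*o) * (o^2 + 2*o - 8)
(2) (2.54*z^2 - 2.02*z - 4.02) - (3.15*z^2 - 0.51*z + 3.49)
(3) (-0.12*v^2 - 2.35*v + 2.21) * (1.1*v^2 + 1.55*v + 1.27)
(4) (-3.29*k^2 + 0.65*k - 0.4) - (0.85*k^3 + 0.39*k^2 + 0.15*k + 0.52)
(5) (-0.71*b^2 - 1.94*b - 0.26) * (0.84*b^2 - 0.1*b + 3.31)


(1) = o^5 + 5*o^4 - 12*o^3 - 44*o^2 + 80*o
(2) = -0.61*z^2 - 1.51*z - 7.51
(3) = -0.132*v^4 - 2.771*v^3 - 1.3639*v^2 + 0.441*v + 2.8067
(4) = -0.85*k^3 - 3.68*k^2 + 0.5*k - 0.92
(5) = -0.5964*b^4 - 1.5586*b^3 - 2.3745*b^2 - 6.3954*b - 0.8606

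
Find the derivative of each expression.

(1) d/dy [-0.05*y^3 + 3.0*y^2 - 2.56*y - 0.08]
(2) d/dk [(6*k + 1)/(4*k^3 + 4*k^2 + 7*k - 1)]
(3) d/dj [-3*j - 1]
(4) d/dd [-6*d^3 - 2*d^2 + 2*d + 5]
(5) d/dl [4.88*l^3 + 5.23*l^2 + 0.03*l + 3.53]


(1) = -0.15*y^2 + 6.0*y - 2.56
(2) = (24*k^3 + 24*k^2 + 42*k - (6*k + 1)*(12*k^2 + 8*k + 7) - 6)/(4*k^3 + 4*k^2 + 7*k - 1)^2
(3) = -3
(4) = -18*d^2 - 4*d + 2
(5) = 14.64*l^2 + 10.46*l + 0.03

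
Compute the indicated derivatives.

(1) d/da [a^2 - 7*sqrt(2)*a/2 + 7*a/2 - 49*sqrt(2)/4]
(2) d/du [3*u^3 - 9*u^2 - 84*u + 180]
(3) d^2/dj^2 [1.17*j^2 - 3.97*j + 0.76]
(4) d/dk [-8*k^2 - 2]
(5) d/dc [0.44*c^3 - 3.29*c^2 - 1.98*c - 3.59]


(1) = 2*a - 7*sqrt(2)/2 + 7/2
(2) = 9*u^2 - 18*u - 84
(3) = 2.34000000000000
(4) = -16*k
(5) = 1.32*c^2 - 6.58*c - 1.98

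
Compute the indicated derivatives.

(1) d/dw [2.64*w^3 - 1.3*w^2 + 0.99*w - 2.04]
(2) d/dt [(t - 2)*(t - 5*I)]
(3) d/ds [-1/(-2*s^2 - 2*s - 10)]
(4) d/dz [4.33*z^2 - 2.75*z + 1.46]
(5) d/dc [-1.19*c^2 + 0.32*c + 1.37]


(1) = 7.92*w^2 - 2.6*w + 0.99
(2) = 2*t - 2 - 5*I
(3) = (-s - 1/2)/(s^2 + s + 5)^2
(4) = 8.66*z - 2.75
(5) = 0.32 - 2.38*c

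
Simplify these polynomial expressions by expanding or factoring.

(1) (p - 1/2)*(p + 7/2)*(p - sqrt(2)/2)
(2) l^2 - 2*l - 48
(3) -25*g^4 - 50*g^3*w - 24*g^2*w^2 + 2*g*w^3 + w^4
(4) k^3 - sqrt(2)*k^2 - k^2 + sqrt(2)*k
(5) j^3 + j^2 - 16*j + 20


(1) = p^3 - sqrt(2)*p^2/2 + 3*p^2 - 3*sqrt(2)*p/2 - 7*p/4 + 7*sqrt(2)/8
(2) = (l - 8)*(l + 6)
(3) = (-5*g + w)*(g + w)^2*(5*g + w)
(4) = k*(k - 1)*(k - sqrt(2))
(5) = (j - 2)^2*(j + 5)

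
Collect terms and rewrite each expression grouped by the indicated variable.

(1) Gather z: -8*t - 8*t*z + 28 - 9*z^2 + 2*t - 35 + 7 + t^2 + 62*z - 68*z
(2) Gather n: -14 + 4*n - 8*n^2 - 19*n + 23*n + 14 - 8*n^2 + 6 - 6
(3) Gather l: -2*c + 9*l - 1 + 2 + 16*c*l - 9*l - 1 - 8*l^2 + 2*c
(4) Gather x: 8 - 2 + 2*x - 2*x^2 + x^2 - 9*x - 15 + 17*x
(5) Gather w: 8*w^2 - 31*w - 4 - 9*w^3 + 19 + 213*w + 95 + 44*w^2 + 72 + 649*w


(1) = t^2 - 6*t - 9*z^2 + z*(-8*t - 6)
(2) = -16*n^2 + 8*n
(3) = 16*c*l - 8*l^2
(4) = -x^2 + 10*x - 9
(5) = -9*w^3 + 52*w^2 + 831*w + 182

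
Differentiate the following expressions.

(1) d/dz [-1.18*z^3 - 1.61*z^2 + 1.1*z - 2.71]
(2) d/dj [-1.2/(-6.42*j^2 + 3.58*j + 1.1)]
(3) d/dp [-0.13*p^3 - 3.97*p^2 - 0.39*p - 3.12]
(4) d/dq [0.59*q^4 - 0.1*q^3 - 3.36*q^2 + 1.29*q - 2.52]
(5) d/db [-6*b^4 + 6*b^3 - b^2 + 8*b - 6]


(1) = -3.54*z^2 - 3.22*z + 1.1
(2) = (4.296 - 15.408*j)/(-6.42*j^2 + 3.58*j + 1.1)^2
(3) = -0.39*p^2 - 7.94*p - 0.39
(4) = 2.36*q^3 - 0.3*q^2 - 6.72*q + 1.29
(5) = -24*b^3 + 18*b^2 - 2*b + 8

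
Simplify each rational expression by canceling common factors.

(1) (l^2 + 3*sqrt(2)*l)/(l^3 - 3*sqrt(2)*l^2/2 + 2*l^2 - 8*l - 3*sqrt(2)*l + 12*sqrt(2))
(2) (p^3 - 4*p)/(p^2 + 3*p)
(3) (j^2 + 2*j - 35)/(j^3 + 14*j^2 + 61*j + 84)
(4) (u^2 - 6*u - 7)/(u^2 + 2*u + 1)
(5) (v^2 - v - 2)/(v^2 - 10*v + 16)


(1) = (2*l^2 + 6*sqrt(2)*l)/(2*l^3 + l^2*(4 - 3*sqrt(2)) + l*(-16 - 6*sqrt(2)) + 24*sqrt(2))
(2) = (p^2 - 4)/(p + 3)
(3) = (j - 5)/(j^2 + 7*j + 12)
(4) = (u - 7)/(u + 1)
(5) = (v + 1)/(v - 8)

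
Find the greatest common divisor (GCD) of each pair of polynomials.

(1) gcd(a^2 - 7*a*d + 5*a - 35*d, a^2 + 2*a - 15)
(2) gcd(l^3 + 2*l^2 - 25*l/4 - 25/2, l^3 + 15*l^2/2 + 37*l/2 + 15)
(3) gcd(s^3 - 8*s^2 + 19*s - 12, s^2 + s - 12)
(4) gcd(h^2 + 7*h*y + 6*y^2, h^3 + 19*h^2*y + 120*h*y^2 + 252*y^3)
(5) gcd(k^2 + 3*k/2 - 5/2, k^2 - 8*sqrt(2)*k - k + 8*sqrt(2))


(1) = a + 5
(2) = l^2 + 9*l/2 + 5
(3) = s - 3
(4) = gcd((h + y)*(h + 6*y), (h + 6*y)^2*(h + 7*y)) = h + 6*y
(5) = k - 1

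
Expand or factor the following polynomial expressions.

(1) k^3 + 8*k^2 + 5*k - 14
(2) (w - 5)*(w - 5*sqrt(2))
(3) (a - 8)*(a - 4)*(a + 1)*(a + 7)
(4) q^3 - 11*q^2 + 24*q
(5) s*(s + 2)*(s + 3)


(1) = (k - 1)*(k + 2)*(k + 7)
(2) = w^2 - 5*sqrt(2)*w - 5*w + 25*sqrt(2)
(3) = a^4 - 4*a^3 - 57*a^2 + 172*a + 224
(4) = q*(q - 8)*(q - 3)
(5) = s^3 + 5*s^2 + 6*s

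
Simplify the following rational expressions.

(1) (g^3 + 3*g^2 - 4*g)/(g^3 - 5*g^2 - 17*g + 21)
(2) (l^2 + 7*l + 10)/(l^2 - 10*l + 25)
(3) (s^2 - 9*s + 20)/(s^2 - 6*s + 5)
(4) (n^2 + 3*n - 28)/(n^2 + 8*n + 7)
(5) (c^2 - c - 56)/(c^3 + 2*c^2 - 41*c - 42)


(1) = (g^2 + 4*g)/(g^2 - 4*g - 21)
(2) = (l^2 + 7*l + 10)/(l^2 - 10*l + 25)
(3) = (s - 4)/(s - 1)
(4) = (n - 4)/(n + 1)
(5) = (c - 8)/(c^2 - 5*c - 6)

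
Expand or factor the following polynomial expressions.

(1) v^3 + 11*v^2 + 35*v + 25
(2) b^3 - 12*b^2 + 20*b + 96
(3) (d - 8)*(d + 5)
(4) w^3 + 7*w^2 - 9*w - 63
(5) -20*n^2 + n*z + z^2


(1) = (v + 1)*(v + 5)^2
(2) = (b - 8)*(b - 6)*(b + 2)
(3) = d^2 - 3*d - 40
(4) = (w - 3)*(w + 3)*(w + 7)
(5) = (-4*n + z)*(5*n + z)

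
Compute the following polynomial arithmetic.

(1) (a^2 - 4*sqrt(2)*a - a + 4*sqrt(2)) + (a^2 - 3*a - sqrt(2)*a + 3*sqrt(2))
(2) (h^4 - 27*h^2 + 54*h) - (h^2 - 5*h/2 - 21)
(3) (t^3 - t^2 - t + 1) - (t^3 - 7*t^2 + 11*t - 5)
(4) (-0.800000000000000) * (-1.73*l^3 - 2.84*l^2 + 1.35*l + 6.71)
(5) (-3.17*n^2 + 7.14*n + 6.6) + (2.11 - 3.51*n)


(1) = 2*a^2 - 5*sqrt(2)*a - 4*a + 7*sqrt(2)
(2) = h^4 - 28*h^2 + 113*h/2 + 21
(3) = 6*t^2 - 12*t + 6
(4) = 1.384*l^3 + 2.272*l^2 - 1.08*l - 5.368
(5) = -3.17*n^2 + 3.63*n + 8.71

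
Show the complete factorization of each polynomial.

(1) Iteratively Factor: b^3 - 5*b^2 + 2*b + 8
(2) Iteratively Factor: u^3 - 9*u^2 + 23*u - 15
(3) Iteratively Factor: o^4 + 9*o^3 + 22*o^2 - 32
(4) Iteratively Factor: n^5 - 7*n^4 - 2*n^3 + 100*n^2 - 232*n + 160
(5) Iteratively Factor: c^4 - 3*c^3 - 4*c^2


(1) = (b - 4)*(b^2 - b - 2) = (b - 4)*(b + 1)*(b - 2)
(2) = (u - 1)*(u^2 - 8*u + 15) = (u - 5)*(u - 1)*(u - 3)
(3) = (o + 4)*(o^3 + 5*o^2 + 2*o - 8) = (o + 2)*(o + 4)*(o^2 + 3*o - 4) = (o + 2)*(o + 4)^2*(o - 1)
(4) = (n - 2)*(n^4 - 5*n^3 - 12*n^2 + 76*n - 80) = (n - 2)^2*(n^3 - 3*n^2 - 18*n + 40) = (n - 5)*(n - 2)^2*(n^2 + 2*n - 8) = (n - 5)*(n - 2)^2*(n + 4)*(n - 2)
(5) = (c)*(c^3 - 3*c^2 - 4*c) = c*(c - 4)*(c^2 + c) = c^2*(c - 4)*(c + 1)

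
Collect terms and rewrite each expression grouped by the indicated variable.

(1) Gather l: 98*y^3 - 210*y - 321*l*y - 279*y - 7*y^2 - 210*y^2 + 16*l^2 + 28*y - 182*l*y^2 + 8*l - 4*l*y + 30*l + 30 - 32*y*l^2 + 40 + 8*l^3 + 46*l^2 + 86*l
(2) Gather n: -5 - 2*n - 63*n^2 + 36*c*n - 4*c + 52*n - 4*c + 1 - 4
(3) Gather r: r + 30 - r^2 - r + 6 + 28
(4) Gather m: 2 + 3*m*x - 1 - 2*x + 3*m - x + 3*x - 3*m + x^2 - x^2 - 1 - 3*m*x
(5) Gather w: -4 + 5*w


(1) = 8*l^3 + l^2*(62 - 32*y) + l*(-182*y^2 - 325*y + 124) + 98*y^3 - 217*y^2 - 461*y + 70
(2) = -8*c - 63*n^2 + n*(36*c + 50) - 8
(3) = 64 - r^2
(4) = 0
(5) = 5*w - 4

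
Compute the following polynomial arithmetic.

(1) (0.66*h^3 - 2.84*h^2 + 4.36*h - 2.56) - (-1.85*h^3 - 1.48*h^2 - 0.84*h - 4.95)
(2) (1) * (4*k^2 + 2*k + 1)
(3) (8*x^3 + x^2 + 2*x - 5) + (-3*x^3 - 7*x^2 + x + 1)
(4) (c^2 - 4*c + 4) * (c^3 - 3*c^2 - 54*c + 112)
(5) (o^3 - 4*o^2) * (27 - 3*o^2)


(1) = 2.51*h^3 - 1.36*h^2 + 5.2*h + 2.39
(2) = 4*k^2 + 2*k + 1
(3) = 5*x^3 - 6*x^2 + 3*x - 4
(4) = c^5 - 7*c^4 - 38*c^3 + 316*c^2 - 664*c + 448
(5) = -3*o^5 + 12*o^4 + 27*o^3 - 108*o^2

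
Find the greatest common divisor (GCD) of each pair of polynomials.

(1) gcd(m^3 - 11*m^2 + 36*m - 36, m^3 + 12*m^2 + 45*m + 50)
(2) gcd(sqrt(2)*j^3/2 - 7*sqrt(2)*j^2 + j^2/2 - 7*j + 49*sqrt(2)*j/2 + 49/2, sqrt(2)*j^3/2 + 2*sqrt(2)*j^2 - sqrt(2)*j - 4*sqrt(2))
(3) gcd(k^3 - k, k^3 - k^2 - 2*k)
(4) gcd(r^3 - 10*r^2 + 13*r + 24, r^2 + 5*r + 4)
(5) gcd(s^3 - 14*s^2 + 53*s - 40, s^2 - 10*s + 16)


(1) = gcd((m - 6)*(m - 3)*(m - 2), (m + 2)*(m + 5)^2) = 1
(2) = gcd((j - 7)^2*(sqrt(2)*j/2 + 1/2), (j + 4)*(j - sqrt(2))*(sqrt(2)*j/2 + 1)) = 1
(3) = gcd(k*(k - 1)*(k + 1), k*(k - 2)*(k + 1)) = k^2 + k
(4) = gcd((r - 8)*(r - 3)*(r + 1), (r + 1)*(r + 4)) = r + 1
(5) = gcd((s - 8)*(s - 5)*(s - 1), (s - 8)*(s - 2)) = s - 8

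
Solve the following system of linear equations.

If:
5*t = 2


Then:
t = 2/5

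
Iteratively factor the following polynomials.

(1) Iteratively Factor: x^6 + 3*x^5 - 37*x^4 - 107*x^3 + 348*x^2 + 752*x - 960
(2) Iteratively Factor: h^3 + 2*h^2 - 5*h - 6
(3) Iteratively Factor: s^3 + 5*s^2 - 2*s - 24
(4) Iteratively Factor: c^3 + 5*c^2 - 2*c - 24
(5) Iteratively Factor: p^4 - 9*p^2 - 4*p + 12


(1) = (x - 3)*(x^5 + 6*x^4 - 19*x^3 - 164*x^2 - 144*x + 320) = (x - 5)*(x - 3)*(x^4 + 11*x^3 + 36*x^2 + 16*x - 64) = (x - 5)*(x - 3)*(x + 4)*(x^3 + 7*x^2 + 8*x - 16) = (x - 5)*(x - 3)*(x - 1)*(x + 4)*(x^2 + 8*x + 16) = (x - 5)*(x - 3)*(x - 1)*(x + 4)^2*(x + 4)
(2) = (h + 1)*(h^2 + h - 6) = (h - 2)*(h + 1)*(h + 3)
(3) = (s - 2)*(s^2 + 7*s + 12) = (s - 2)*(s + 3)*(s + 4)
(4) = (c + 3)*(c^2 + 2*c - 8) = (c + 3)*(c + 4)*(c - 2)
(5) = (p + 2)*(p^3 - 2*p^2 - 5*p + 6) = (p + 2)^2*(p^2 - 4*p + 3) = (p - 1)*(p + 2)^2*(p - 3)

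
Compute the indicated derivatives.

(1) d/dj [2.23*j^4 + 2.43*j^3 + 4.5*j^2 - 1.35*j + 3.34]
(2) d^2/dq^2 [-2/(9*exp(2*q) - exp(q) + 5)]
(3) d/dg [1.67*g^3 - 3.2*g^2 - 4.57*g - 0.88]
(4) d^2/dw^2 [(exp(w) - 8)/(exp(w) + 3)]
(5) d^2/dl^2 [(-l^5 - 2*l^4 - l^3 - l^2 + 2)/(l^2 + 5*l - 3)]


(1) = 8.92*j^3 + 7.29*j^2 + 9.0*j - 1.35
(2) = 2*(-2*(18*exp(q) - 1)^2*exp(q) + (36*exp(q) - 1)*(9*exp(2*q) - exp(q) + 5))*exp(q)/(9*exp(2*q) - exp(q) + 5)^3
(3) = 5.01*g^2 - 6.4*g - 4.57
(4) = 11*(3 - exp(w))*exp(w)/(exp(3*w) + 9*exp(2*w) + 27*exp(w) + 27)
(5) = 2*(-3*l^7 - 42*l^6 - 153*l^5 + 93*l^4 + 127*l^3 - 66*l^2 + 3*l + 47)/(l^6 + 15*l^5 + 66*l^4 + 35*l^3 - 198*l^2 + 135*l - 27)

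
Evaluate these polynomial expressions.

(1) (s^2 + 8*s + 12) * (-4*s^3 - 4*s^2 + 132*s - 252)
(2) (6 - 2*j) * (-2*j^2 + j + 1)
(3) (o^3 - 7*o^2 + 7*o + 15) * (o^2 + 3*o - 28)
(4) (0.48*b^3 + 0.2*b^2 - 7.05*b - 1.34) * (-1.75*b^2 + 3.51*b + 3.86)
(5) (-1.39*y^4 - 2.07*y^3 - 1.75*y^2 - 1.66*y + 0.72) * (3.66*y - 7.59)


(1) = -4*s^5 - 36*s^4 + 52*s^3 + 756*s^2 - 432*s - 3024
(2) = 4*j^3 - 14*j^2 + 4*j + 6
(3) = o^5 - 4*o^4 - 42*o^3 + 232*o^2 - 151*o - 420
(4) = -0.84*b^5 + 1.3348*b^4 + 14.8923*b^3 - 21.6285*b^2 - 31.9164*b - 5.1724
(5) = -5.0874*y^5 + 2.9739*y^4 + 9.3063*y^3 + 7.2069*y^2 + 15.2346*y - 5.4648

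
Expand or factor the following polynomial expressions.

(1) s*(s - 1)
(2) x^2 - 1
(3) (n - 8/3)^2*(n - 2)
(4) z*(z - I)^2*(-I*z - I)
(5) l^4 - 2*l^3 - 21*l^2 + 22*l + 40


(1) = s^2 - s
(2) = (x - 1)*(x + 1)
(3) = n^3 - 22*n^2/3 + 160*n/9 - 128/9
(4) = -I*z^4 - 2*z^3 - I*z^3 - 2*z^2 + I*z^2 + I*z
(5) = (l - 5)*(l - 2)*(l + 1)*(l + 4)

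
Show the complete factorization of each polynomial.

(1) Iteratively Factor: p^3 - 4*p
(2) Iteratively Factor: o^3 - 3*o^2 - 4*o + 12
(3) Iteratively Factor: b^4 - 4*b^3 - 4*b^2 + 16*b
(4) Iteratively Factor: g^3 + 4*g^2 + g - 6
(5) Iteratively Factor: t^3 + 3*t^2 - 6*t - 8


(1) = (p - 2)*(p^2 + 2*p) = (p - 2)*(p + 2)*(p)
(2) = (o - 2)*(o^2 - o - 6) = (o - 3)*(o - 2)*(o + 2)
(3) = (b + 2)*(b^3 - 6*b^2 + 8*b) = (b - 2)*(b + 2)*(b^2 - 4*b) = b*(b - 2)*(b + 2)*(b - 4)
(4) = (g + 3)*(g^2 + g - 2) = (g - 1)*(g + 3)*(g + 2)
(5) = (t + 1)*(t^2 + 2*t - 8) = (t + 1)*(t + 4)*(t - 2)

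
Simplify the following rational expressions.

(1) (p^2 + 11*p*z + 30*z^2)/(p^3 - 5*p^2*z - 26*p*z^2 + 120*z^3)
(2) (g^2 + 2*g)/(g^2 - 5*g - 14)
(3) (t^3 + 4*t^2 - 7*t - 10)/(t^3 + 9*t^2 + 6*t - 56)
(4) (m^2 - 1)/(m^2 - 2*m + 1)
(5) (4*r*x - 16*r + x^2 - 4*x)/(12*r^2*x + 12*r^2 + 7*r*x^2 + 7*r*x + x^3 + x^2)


(1) = (p + 6*z)/(p^2 - 10*p*z + 24*z^2)
(2) = g/(g - 7)
(3) = (t^2 + 6*t + 5)/(t^2 + 11*t + 28)
(4) = (m + 1)/(m - 1)
(5) = (x - 4)/(3*r*x + 3*r + x^2 + x)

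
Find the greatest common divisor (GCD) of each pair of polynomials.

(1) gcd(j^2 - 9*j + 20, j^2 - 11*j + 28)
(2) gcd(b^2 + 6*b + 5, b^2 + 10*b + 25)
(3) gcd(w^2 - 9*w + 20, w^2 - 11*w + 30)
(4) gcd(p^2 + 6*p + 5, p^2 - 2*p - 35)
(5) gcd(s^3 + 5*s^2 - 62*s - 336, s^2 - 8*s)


(1) = j - 4
(2) = gcd((b + 1)*(b + 5), (b + 5)^2) = b + 5
(3) = w - 5
(4) = gcd((p + 1)*(p + 5), (p - 7)*(p + 5)) = p + 5
(5) = gcd((s - 8)*(s + 6)*(s + 7), s*(s - 8)) = s - 8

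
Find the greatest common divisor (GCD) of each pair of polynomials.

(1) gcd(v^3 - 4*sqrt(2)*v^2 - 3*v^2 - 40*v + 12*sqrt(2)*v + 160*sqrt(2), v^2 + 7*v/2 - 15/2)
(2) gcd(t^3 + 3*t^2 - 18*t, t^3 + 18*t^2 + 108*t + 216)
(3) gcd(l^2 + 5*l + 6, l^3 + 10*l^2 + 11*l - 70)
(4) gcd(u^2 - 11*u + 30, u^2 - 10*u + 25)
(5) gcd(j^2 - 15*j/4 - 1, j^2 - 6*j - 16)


(1) = v + 5
(2) = gcd(t*(t - 3)*(t + 6), (t + 6)^3) = t + 6
(3) = gcd((l + 2)*(l + 3), (l - 2)*(l + 5)*(l + 7)) = 1
(4) = gcd((u - 6)*(u - 5), (u - 5)^2) = u - 5
(5) = 1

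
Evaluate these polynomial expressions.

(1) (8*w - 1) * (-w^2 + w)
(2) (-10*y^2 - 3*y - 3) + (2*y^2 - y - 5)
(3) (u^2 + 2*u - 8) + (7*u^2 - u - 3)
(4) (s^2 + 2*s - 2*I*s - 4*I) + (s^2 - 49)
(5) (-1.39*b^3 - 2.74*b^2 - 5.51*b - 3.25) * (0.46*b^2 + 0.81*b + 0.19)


(1) = -8*w^3 + 9*w^2 - w
(2) = -8*y^2 - 4*y - 8
(3) = 8*u^2 + u - 11
(4) = 2*s^2 + 2*s - 2*I*s - 49 - 4*I
(5) = -0.6394*b^5 - 2.3863*b^4 - 5.0181*b^3 - 6.4787*b^2 - 3.6794*b - 0.6175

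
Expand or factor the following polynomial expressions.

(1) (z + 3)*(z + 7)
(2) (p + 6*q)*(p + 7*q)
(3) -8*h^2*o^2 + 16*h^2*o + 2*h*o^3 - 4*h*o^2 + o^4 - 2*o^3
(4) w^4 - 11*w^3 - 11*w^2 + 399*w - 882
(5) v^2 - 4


(1) = z^2 + 10*z + 21
(2) = p^2 + 13*p*q + 42*q^2
(3) = o*(-2*h + o)*(4*h + o)*(o - 2)
(4) = (w - 7)^2*(w - 3)*(w + 6)
(5) = (v - 2)*(v + 2)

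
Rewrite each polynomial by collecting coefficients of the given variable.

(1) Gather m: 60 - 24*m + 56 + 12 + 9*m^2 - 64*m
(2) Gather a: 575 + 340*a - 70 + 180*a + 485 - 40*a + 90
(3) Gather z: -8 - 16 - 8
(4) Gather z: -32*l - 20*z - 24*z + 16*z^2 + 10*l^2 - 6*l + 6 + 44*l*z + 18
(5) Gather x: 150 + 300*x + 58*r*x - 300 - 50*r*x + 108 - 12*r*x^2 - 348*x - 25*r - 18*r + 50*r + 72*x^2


(1) = 9*m^2 - 88*m + 128
(2) = 480*a + 1080
(3) = -32
(4) = 10*l^2 - 38*l + 16*z^2 + z*(44*l - 44) + 24
(5) = 7*r + x^2*(72 - 12*r) + x*(8*r - 48) - 42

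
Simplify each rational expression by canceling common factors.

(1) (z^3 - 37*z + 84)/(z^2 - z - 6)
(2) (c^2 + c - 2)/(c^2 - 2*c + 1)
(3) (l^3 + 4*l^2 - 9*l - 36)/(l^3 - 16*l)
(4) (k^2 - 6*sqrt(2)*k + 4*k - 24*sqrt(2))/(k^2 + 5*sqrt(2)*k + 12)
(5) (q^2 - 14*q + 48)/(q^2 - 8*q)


(1) = (z^2 + 3*z - 28)/(z + 2)
(2) = (c + 2)/(c - 1)
(3) = (l^2 - 9)/(l^2 - 4*l)
(4) = (k^2 + k*(4 - 6*sqrt(2)) - 24*sqrt(2))/(k^2 + 5*sqrt(2)*k + 12)
(5) = (q - 6)/q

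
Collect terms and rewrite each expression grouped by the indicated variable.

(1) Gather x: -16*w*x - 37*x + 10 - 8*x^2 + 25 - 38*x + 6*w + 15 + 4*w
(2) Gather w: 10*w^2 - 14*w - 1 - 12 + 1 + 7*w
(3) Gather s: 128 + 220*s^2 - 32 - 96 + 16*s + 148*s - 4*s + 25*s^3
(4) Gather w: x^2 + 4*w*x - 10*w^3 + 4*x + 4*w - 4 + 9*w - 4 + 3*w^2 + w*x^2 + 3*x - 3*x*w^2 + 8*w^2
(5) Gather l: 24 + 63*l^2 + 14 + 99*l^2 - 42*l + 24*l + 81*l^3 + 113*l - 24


(1) = 10*w - 8*x^2 + x*(-16*w - 75) + 50
(2) = 10*w^2 - 7*w - 12
(3) = 25*s^3 + 220*s^2 + 160*s
(4) = -10*w^3 + w^2*(11 - 3*x) + w*(x^2 + 4*x + 13) + x^2 + 7*x - 8
(5) = 81*l^3 + 162*l^2 + 95*l + 14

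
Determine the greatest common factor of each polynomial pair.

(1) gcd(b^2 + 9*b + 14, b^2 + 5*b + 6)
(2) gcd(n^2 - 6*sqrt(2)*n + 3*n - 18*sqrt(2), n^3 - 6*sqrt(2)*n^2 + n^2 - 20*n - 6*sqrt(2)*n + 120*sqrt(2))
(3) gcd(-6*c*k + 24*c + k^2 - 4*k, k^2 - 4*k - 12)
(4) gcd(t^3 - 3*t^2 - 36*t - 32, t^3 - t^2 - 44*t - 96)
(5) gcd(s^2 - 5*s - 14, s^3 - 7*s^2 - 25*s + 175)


(1) = b + 2
(2) = gcd((n + 3)*(n - 6*sqrt(2)), (n - 4)*(n + 5)*(n - 6*sqrt(2))) = n - 6*sqrt(2)
(3) = gcd((-6*c + k)*(k - 4), (k - 6)*(k + 2)) = 1
(4) = gcd((t - 8)*(t + 1)*(t + 4), (t - 8)*(t + 3)*(t + 4)) = t^2 - 4*t - 32
(5) = s - 7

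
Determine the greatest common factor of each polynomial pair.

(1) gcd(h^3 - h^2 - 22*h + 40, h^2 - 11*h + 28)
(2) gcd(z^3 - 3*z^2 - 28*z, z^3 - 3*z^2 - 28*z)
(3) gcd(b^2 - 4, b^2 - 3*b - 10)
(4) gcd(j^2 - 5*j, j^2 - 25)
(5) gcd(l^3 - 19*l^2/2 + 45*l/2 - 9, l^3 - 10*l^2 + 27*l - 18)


(1) = gcd((h - 4)*(h - 2)*(h + 5), (h - 7)*(h - 4)) = h - 4
(2) = gcd(z*(z - 7)*(z + 4), z*(z - 7)*(z + 4)) = z^3 - 3*z^2 - 28*z
(3) = b + 2
(4) = gcd(j*(j - 5), (j - 5)*(j + 5)) = j - 5
(5) = l^2 - 9*l + 18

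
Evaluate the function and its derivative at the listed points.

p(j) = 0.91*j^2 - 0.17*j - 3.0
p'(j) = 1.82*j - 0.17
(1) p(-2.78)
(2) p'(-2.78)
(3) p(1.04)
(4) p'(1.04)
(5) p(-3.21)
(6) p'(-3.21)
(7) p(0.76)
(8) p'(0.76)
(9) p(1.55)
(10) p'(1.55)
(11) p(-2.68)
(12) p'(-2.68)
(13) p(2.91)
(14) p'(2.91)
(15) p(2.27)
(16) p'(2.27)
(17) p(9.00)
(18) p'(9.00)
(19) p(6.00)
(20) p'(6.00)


(1) = 4.51
(2) = -5.23
(3) = -2.19
(4) = 1.72
(5) = 6.92
(6) = -6.01
(7) = -2.60
(8) = 1.21
(9) = -1.08
(10) = 2.65
(11) = 3.99
(12) = -5.05
(13) = 4.21
(14) = 5.13
(15) = 1.30
(16) = 3.96
(17) = 69.18
(18) = 16.21
(19) = 28.74
(20) = 10.75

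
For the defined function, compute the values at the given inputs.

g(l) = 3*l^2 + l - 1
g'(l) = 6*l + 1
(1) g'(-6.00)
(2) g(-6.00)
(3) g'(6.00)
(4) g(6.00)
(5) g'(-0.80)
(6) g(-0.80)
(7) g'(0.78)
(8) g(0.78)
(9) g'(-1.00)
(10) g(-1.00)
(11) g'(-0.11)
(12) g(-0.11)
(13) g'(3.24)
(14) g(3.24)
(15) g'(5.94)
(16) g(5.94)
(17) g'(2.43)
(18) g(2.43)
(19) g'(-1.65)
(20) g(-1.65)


(1) = -35.00
(2) = 101.00
(3) = 37.00
(4) = 113.00
(5) = -3.80
(6) = 0.12
(7) = 5.68
(8) = 1.61
(9) = -5.00
(10) = 1.00
(11) = 0.34
(12) = -1.07
(13) = 20.44
(14) = 33.73
(15) = 36.64
(16) = 110.79
(17) = 15.58
(18) = 19.14
(19) = -8.90
(20) = 5.52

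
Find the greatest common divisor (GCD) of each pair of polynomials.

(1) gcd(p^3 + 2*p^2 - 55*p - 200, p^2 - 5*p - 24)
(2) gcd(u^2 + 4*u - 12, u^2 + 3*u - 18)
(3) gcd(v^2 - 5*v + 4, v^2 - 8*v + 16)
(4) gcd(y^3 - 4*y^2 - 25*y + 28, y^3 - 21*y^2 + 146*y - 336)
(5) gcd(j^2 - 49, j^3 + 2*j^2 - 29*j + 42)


(1) = gcd((p - 8)*(p + 5)^2, (p - 8)*(p + 3)) = p - 8
(2) = gcd((u - 2)*(u + 6), (u - 3)*(u + 6)) = u + 6
(3) = v - 4
(4) = gcd((y - 7)*(y - 1)*(y + 4), (y - 8)*(y - 7)*(y - 6)) = y - 7
(5) = gcd((j - 7)*(j + 7), (j - 3)*(j - 2)*(j + 7)) = j + 7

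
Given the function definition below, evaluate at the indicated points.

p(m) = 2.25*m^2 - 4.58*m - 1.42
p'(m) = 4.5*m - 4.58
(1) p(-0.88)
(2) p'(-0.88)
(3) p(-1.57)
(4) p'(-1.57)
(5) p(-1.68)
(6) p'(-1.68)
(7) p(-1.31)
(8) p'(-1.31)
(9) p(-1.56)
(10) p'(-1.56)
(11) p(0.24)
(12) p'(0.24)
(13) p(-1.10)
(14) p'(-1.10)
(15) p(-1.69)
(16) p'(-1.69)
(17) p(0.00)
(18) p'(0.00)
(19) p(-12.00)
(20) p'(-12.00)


(1) = 4.35
(2) = -8.54
(3) = 11.32
(4) = -11.64
(5) = 12.62
(6) = -12.14
(7) = 8.44
(8) = -10.48
(9) = 11.20
(10) = -11.60
(11) = -2.39
(12) = -3.50
(13) = 6.34
(14) = -9.53
(15) = 12.75
(16) = -12.18
(17) = -1.42
(18) = -4.58
(19) = 377.54
(20) = -58.58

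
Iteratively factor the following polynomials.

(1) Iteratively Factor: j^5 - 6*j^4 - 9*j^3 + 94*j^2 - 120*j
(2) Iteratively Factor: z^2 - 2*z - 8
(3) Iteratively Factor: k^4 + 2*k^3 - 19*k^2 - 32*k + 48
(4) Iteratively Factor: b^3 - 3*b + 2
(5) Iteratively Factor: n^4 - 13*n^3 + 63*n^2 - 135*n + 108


(1) = (j)*(j^4 - 6*j^3 - 9*j^2 + 94*j - 120) = j*(j + 4)*(j^3 - 10*j^2 + 31*j - 30) = j*(j - 3)*(j + 4)*(j^2 - 7*j + 10) = j*(j - 3)*(j - 2)*(j + 4)*(j - 5)
(2) = (z - 4)*(z + 2)
(3) = (k - 4)*(k^3 + 6*k^2 + 5*k - 12) = (k - 4)*(k - 1)*(k^2 + 7*k + 12) = (k - 4)*(k - 1)*(k + 4)*(k + 3)
(4) = (b - 1)*(b^2 + b - 2) = (b - 1)^2*(b + 2)
(5) = (n - 3)*(n^3 - 10*n^2 + 33*n - 36) = (n - 4)*(n - 3)*(n^2 - 6*n + 9) = (n - 4)*(n - 3)^2*(n - 3)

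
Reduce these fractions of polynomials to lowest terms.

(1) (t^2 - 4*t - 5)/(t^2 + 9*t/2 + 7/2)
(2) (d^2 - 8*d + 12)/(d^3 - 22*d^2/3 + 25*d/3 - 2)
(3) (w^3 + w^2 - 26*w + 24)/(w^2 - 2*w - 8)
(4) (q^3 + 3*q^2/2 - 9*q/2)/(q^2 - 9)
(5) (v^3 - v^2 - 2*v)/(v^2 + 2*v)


(1) = (2*t - 10)/(2*t + 7)
(2) = (3*d - 6)/(3*d^2 - 4*d + 1)
(3) = (w^2 + 5*w - 6)/(w + 2)
(4) = (2*q^2 - 3*q)/(2*q - 6)
(5) = (v^2 - v - 2)/(v + 2)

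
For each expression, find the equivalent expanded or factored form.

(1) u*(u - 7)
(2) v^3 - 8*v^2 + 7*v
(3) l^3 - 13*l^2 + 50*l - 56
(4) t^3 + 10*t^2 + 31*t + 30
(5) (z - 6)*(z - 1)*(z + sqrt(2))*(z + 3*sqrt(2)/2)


(1) = u^2 - 7*u
(2) = v*(v - 7)*(v - 1)
(3) = (l - 7)*(l - 4)*(l - 2)
(4) = (t + 2)*(t + 3)*(t + 5)
(5) = z^4 - 7*z^3 + 5*sqrt(2)*z^3/2 - 35*sqrt(2)*z^2/2 + 9*z^2 - 21*z + 15*sqrt(2)*z + 18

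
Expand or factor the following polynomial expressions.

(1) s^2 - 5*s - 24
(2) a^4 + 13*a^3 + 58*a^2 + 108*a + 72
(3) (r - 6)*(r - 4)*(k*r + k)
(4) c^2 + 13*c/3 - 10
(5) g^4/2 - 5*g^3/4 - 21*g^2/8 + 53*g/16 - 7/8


(1) = (s - 8)*(s + 3)
(2) = (a + 2)^2*(a + 3)*(a + 6)
(3) = k*r^3 - 9*k*r^2 + 14*k*r + 24*k
(4) = (c - 5/3)*(c + 6)
(5) = (g/2 + 1)*(g - 7/2)*(g - 1/2)^2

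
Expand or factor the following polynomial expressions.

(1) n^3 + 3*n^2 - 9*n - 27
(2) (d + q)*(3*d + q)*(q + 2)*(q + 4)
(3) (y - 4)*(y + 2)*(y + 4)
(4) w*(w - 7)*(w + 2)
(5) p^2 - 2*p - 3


(1) = (n - 3)*(n + 3)^2
(2) = 3*d^2*q^2 + 18*d^2*q + 24*d^2 + 4*d*q^3 + 24*d*q^2 + 32*d*q + q^4 + 6*q^3 + 8*q^2
(3) = y^3 + 2*y^2 - 16*y - 32
(4) = w^3 - 5*w^2 - 14*w
(5) = (p - 3)*(p + 1)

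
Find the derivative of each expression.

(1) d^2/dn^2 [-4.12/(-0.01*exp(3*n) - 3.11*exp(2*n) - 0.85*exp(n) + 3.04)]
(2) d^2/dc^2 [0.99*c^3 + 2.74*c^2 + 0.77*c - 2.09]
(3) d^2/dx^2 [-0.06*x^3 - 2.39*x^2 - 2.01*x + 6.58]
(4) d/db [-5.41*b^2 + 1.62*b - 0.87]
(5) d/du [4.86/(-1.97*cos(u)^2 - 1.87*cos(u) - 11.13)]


(1) = (4.12*(0.03*exp(2*n) + 6.22*exp(n) + 0.85)*(0.06*exp(2*n) + 12.44*exp(n) + 1.7)*exp(n) - (0.3708*exp(2*n) + 51.2528*exp(n) + 3.502)*(0.01*exp(3*n) + 3.11*exp(2*n) + 0.85*exp(n) - 3.04))*exp(n)/(0.01*exp(3*n) + 3.11*exp(2*n) + 0.85*exp(n) - 3.04)^3
(2) = 5.94*c + 5.48
(3) = -0.36*x - 4.78
(4) = 1.62 - 10.82*b
(5) = -(19.1484*cos(u) + 9.0882)*sin(u)/(1.97*cos(u)^2 + 1.87*cos(u) + 11.13)^2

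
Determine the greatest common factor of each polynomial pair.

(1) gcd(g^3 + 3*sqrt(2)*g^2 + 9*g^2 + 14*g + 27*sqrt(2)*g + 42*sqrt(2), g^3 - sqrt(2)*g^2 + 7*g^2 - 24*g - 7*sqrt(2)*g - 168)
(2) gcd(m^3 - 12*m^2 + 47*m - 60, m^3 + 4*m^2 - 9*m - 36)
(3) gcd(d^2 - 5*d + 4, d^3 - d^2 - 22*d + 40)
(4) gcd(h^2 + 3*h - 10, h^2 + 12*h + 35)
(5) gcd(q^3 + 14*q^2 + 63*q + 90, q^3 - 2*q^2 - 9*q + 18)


(1) = gcd((g + 2)*(g + 7)*(g + 3*sqrt(2)), (g + 7)*(g - 4*sqrt(2))*(g + 3*sqrt(2))) = g^2 + g*(3*sqrt(2) + 7) + 21*sqrt(2)
(2) = gcd((m - 5)*(m - 4)*(m - 3), (m - 3)*(m + 3)*(m + 4)) = m - 3
(3) = gcd((d - 4)*(d - 1), (d - 4)*(d - 2)*(d + 5)) = d - 4
(4) = gcd((h - 2)*(h + 5), (h + 5)*(h + 7)) = h + 5
(5) = q + 3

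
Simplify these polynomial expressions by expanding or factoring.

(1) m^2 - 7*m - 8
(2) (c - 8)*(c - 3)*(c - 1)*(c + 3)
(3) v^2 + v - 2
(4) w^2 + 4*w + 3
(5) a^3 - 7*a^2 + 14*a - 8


(1) = (m - 8)*(m + 1)
(2) = c^4 - 9*c^3 - c^2 + 81*c - 72
(3) = (v - 1)*(v + 2)
(4) = (w + 1)*(w + 3)
(5) = (a - 4)*(a - 2)*(a - 1)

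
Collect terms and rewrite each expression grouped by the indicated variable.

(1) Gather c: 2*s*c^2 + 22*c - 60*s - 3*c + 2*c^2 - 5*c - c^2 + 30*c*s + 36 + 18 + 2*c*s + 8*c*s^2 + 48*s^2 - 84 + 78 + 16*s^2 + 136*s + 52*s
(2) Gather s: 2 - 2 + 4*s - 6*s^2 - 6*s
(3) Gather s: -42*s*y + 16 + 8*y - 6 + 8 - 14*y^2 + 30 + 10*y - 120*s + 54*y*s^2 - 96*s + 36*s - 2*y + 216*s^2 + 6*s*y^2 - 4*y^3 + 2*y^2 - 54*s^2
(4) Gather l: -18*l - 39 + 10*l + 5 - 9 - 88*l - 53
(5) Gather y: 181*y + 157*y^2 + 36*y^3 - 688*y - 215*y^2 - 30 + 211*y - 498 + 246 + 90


(1) = c^2*(2*s + 1) + c*(8*s^2 + 32*s + 14) + 64*s^2 + 128*s + 48
(2) = -6*s^2 - 2*s
(3) = s^2*(54*y + 162) + s*(6*y^2 - 42*y - 180) - 4*y^3 - 12*y^2 + 16*y + 48
(4) = -96*l - 96
(5) = 36*y^3 - 58*y^2 - 296*y - 192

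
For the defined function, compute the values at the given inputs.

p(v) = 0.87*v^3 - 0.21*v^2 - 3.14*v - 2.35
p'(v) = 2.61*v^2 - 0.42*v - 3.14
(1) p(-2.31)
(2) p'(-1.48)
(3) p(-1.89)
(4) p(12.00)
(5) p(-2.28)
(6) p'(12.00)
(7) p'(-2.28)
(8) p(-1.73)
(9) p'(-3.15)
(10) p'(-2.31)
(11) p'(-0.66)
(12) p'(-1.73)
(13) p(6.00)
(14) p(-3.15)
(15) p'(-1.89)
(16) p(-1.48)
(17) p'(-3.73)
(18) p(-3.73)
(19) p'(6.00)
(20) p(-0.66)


(1) = -6.94
(2) = 3.20
(3) = -3.04
(4) = 1433.09
(5) = -6.59
(6) = 367.66
(7) = 11.39
(8) = -2.05
(9) = 24.08
(10) = 11.76
(11) = -1.73
(12) = 5.40
(13) = 159.17
(14) = -21.74
(15) = 6.98
(16) = -0.98
(17) = 34.74
(18) = -38.71
(19) = 88.30
(20) = -0.62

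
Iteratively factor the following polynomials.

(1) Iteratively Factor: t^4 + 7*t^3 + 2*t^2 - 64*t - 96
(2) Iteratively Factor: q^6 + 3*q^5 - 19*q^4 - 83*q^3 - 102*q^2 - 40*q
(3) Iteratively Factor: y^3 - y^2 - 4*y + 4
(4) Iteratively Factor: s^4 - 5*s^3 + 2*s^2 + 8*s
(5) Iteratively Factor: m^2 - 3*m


(1) = (t + 4)*(t^3 + 3*t^2 - 10*t - 24) = (t - 3)*(t + 4)*(t^2 + 6*t + 8) = (t - 3)*(t + 4)^2*(t + 2)
(2) = (q + 1)*(q^5 + 2*q^4 - 21*q^3 - 62*q^2 - 40*q) = q*(q + 1)*(q^4 + 2*q^3 - 21*q^2 - 62*q - 40) = q*(q + 1)*(q + 4)*(q^3 - 2*q^2 - 13*q - 10) = q*(q + 1)^2*(q + 4)*(q^2 - 3*q - 10) = q*(q + 1)^2*(q + 2)*(q + 4)*(q - 5)
(3) = (y + 2)*(y^2 - 3*y + 2) = (y - 2)*(y + 2)*(y - 1)
(4) = (s + 1)*(s^3 - 6*s^2 + 8*s) = (s - 2)*(s + 1)*(s^2 - 4*s) = (s - 4)*(s - 2)*(s + 1)*(s)
(5) = (m)*(m - 3)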